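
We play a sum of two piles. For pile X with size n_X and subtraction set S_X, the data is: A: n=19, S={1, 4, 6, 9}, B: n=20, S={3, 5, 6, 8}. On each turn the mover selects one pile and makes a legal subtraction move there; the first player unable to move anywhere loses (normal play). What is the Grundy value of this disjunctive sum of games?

Pile A, S = {1, 4, 6, 9}:
G(0) = 0
G(1) = mex{0} = 1
G(2) = mex{1} = 0
G(3) = mex{0} = 1
G(4) = mex{1,0} = 2
G(5) = mex{2,1} = 0
G(6) = mex{0,0,0} = 1
G(7) = mex{1,1,1} = 0
G(8) = mex{0,2,0} = 1
G(9) = mex{1,0,1,0} = 2
G(10) = mex{2,1,2,1} = 0
G(11) = mex{0,0,0,0} = 1
G(12) = mex{1,1,1,1} = 0
G(13) = mex{0,2,0,2} = 1
G(14) = mex{1,0,1,0} = 2
G(15) = mex{2,1,2,1} = 0
G(16) = mex{0,0,0,0} = 1
G(17) = mex{1,1,1,1} = 0
G(18) = mex{0,2,0,2} = 1
G(19) = mex{1,0,1,0} = 2
G_A(19) = 2.
Pile B, S = {3, 5, 6, 8}:
G(0) = 0
G(1) = mex{} = 0
G(2) = mex{} = 0
G(3) = mex{0} = 1
G(4) = mex{0} = 1
G(5) = mex{0,0} = 1
G(6) = mex{1,0,0} = 2
G(7) = mex{1,0,0} = 2
G(8) = mex{1,1,0,0} = 2
G(9) = mex{2,1,1,0} = 3
G(10) = mex{2,1,1,0} = 3
G(11) = mex{2,2,1,1} = 0
G(12) = mex{3,2,2,1} = 0
G(13) = mex{3,2,2,1} = 0
G(14) = mex{0,3,2,2} = 1
G(15) = mex{0,3,3,2} = 1
G(16) = mex{0,0,3,2} = 1
G(17) = mex{1,0,0,3} = 2
G(18) = mex{1,0,0,3} = 2
G(19) = mex{1,1,0,0} = 2
G(20) = mex{2,1,1,0} = 3
G_B(20) = 3.
Combined Grundy value = 2 ⊕ 3 = 1.

1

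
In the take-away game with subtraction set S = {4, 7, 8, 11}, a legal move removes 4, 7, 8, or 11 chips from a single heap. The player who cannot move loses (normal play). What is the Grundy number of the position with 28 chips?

n :  0  1  2  3  4  5  6  7  8  9 10 11 12 13 14 15 16 17 18 19 20 21 22 23 24 25 26 27 28
G :  0  0  0  0  1  1  1  1  2  2  2  2  3  3  3  0  0  0  0  1  1  1  1  2  2  2  2  3  3

3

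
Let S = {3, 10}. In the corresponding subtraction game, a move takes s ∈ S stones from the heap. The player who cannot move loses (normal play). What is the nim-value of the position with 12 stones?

2

n :  0  1  2  3  4  5  6  7  8  9 10 11 12
G :  0  0  0  1  1  1  0  0  0  1  1  1  2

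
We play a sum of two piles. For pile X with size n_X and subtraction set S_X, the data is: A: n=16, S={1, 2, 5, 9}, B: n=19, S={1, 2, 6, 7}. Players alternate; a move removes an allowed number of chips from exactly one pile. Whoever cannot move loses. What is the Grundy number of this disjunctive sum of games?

0

Pile A, S = {1, 2, 5, 9}:
G(0) = 0
G(1) = mex{0} = 1
G(2) = mex{1,0} = 2
G(3) = mex{2,1} = 0
G(4) = mex{0,2} = 1
G(5) = mex{1,0,0} = 2
G(6) = mex{2,1,1} = 0
G(7) = mex{0,2,2} = 1
G(8) = mex{1,0,0} = 2
G(9) = mex{2,1,1,0} = 3
G(10) = mex{3,2,2,1} = 0
G(11) = mex{0,3,0,2} = 1
G(12) = mex{1,0,1,0} = 2
G(13) = mex{2,1,2,1} = 0
G(14) = mex{0,2,3,2} = 1
G(15) = mex{1,0,0,0} = 2
G(16) = mex{2,1,1,1} = 0
G_A(16) = 0.
Pile B, S = {1, 2, 6, 7}:
n :  0  1  2  3  4  5  6  7  8  9 10 11 12 13 14 15 16 17 18 19
G :  0  1  2  0  1  2  3  4  0  1  2  0  1  2  3  4  0  1  2  0
G_B(19) = 0.
Combined Grundy value = 0 ⊕ 0 = 0.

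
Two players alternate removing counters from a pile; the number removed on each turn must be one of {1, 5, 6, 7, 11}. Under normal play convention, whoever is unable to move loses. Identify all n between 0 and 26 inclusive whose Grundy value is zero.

G(0) = 0
G(1) = mex{0} = 1
G(2) = mex{1} = 0
G(3) = mex{0} = 1
G(4) = mex{1} = 0
G(5) = mex{0,0} = 1
G(6) = mex{1,1,0} = 2
G(7) = mex{2,0,1,0} = 3
G(8) = mex{3,1,0,1} = 2
G(9) = mex{2,0,1,0} = 3
G(10) = mex{3,1,0,1} = 2
G(11) = mex{2,2,1,0,0} = 3
G(12) = mex{3,3,2,1,1} = 0
G(13) = mex{0,2,3,2,0} = 1
G(14) = mex{1,3,2,3,1} = 0
G(15) = mex{0,2,3,2,0} = 1
G(16) = mex{1,3,2,3,1} = 0
G(17) = mex{0,0,3,2,2} = 1
G(18) = mex{1,1,0,3,3} = 2
G(19) = mex{2,0,1,0,2} = 3
G(20) = mex{3,1,0,1,3} = 2
G(21) = mex{2,0,1,0,2} = 3
G(22) = mex{3,1,0,1,3} = 2
G(23) = mex{2,2,1,0,0} = 3
G(24) = mex{3,3,2,1,1} = 0
G(25) = mex{0,2,3,2,0} = 1
G(26) = mex{1,3,2,3,1} = 0
P-positions are exactly the n with G(n) = 0.

0, 2, 4, 12, 14, 16, 24, 26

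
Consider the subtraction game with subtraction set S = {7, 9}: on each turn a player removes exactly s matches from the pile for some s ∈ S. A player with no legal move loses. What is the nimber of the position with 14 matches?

2

G(0) = 0
G(1) = mex{} = 0
G(2) = mex{} = 0
G(3) = mex{} = 0
G(4) = mex{} = 0
G(5) = mex{} = 0
G(6) = mex{} = 0
G(7) = mex{0} = 1
G(8) = mex{0} = 1
G(9) = mex{0,0} = 1
G(10) = mex{0,0} = 1
G(11) = mex{0,0} = 1
G(12) = mex{0,0} = 1
G(13) = mex{0,0} = 1
G(14) = mex{1,0} = 2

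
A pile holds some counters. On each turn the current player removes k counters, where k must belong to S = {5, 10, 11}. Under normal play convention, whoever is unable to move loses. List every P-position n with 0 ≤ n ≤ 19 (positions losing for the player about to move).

0, 1, 2, 3, 4, 16, 17, 18, 19

n :  0  1  2  3  4  5  6  7  8  9 10 11 12 13 14 15 16 17 18 19
G :  0  0  0  0  0  1  1  1  1  1  2  2  2  2  2  3  0  0  0  0
P-positions are exactly the n with G(n) = 0.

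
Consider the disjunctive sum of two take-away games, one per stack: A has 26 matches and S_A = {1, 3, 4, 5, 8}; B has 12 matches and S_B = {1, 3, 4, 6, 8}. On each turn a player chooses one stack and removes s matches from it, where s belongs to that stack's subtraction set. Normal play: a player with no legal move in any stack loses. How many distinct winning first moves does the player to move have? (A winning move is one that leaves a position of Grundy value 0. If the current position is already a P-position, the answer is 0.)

2

Stack A, S = {1, 3, 4, 5, 8}:
G(0) = 0
G(1) = mex{0} = 1
G(2) = mex{1} = 0
G(3) = mex{0,0} = 1
G(4) = mex{1,1,0} = 2
G(5) = mex{2,0,1,0} = 3
G(6) = mex{3,1,0,1} = 2
G(7) = mex{2,2,1,0} = 3
G(8) = mex{3,3,2,1,0} = 4
G(9) = mex{4,2,3,2,1} = 0
G(10) = mex{0,3,2,3,0} = 1
G(11) = mex{1,4,3,2,1} = 0
G(12) = mex{0,0,4,3,2} = 1
G(13) = mex{1,1,0,4,3} = 2
G(14) = mex{2,0,1,0,2} = 3
G(15) = mex{3,1,0,1,3} = 2
G(16) = mex{2,2,1,0,4} = 3
G(17) = mex{3,3,2,1,0} = 4
G(18) = mex{4,2,3,2,1} = 0
G(19) = mex{0,3,2,3,0} = 1
G(20) = mex{1,4,3,2,1} = 0
G(21) = mex{0,0,4,3,2} = 1
G(22) = mex{1,1,0,4,3} = 2
G(23) = mex{2,0,1,0,2} = 3
G(24) = mex{3,1,0,1,3} = 2
G(25) = mex{2,2,1,0,4} = 3
G(26) = mex{3,3,2,1,0} = 4
G_A(26) = 4.
Stack B, S = {1, 3, 4, 6, 8}:
G(0) = 0
G(1) = mex{0} = 1
G(2) = mex{1} = 0
G(3) = mex{0,0} = 1
G(4) = mex{1,1,0} = 2
G(5) = mex{2,0,1} = 3
G(6) = mex{3,1,0,0} = 2
G(7) = mex{2,2,1,1} = 0
G(8) = mex{0,3,2,0,0} = 1
G(9) = mex{1,2,3,1,1} = 0
G(10) = mex{0,0,2,2,0} = 1
G(11) = mex{1,1,0,3,1} = 2
G(12) = mex{2,0,1,2,2} = 3
G_B(12) = 3.
Combined Grundy value = 4 ⊕ 3 = 7.
A winning move leaves total XOR = 0, i.e. changes one component's Grundy value g to g ⊕ X where X is the current total.
Stack A: need g' = 4⊕7 = 3. Options: 26−1→G=3, 26−3→G=3, 26−4→G=2, 26−5→G=1, 26−8→G=0. Hits: 2.
Stack B: need g' = 3⊕7 = 4. Options: 12−1→G=2, 12−3→G=0, 12−4→G=1, 12−6→G=2, 12−8→G=2. Hits: 0.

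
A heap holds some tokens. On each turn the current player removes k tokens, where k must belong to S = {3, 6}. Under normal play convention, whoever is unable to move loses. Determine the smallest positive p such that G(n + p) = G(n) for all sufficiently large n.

G(0) = 0
G(1) = mex{} = 0
G(2) = mex{} = 0
G(3) = mex{0} = 1
G(4) = mex{0} = 1
G(5) = mex{0} = 1
G(6) = mex{1,0} = 2
G(7) = mex{1,0} = 2
G(8) = mex{1,0} = 2
G(9) = mex{2,1} = 0
G(10) = mex{2,1} = 0
G(11) = mex{2,1} = 0
G(12) = mex{0,2} = 1
G(13) = mex{0,2} = 1
G(14) = mex{0,2} = 1
G(15) = mex{1,0} = 2
G(16) = mex{1,0} = 2
G(17) = mex{1,0} = 2
G(18) = mex{2,1} = 0
G(19) = mex{2,1} = 0
G(n+9) = G(n) holds for n = 0,…,5 (a full window of length max(S) = 6), so the sequence is purely periodic with period 9.

9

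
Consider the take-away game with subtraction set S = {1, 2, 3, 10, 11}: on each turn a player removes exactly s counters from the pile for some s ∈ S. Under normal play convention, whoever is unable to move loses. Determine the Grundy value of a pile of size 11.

3

G(0) = 0
G(1) = mex{0} = 1
G(2) = mex{1,0} = 2
G(3) = mex{2,1,0} = 3
G(4) = mex{3,2,1} = 0
G(5) = mex{0,3,2} = 1
G(6) = mex{1,0,3} = 2
G(7) = mex{2,1,0} = 3
G(8) = mex{3,2,1} = 0
G(9) = mex{0,3,2} = 1
G(10) = mex{1,0,3,0} = 2
G(11) = mex{2,1,0,1,0} = 3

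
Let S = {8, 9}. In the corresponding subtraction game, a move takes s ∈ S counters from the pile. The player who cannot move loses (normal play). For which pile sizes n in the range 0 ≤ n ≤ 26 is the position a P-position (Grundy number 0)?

G(0) = 0
G(1) = mex{} = 0
G(2) = mex{} = 0
G(3) = mex{} = 0
G(4) = mex{} = 0
G(5) = mex{} = 0
G(6) = mex{} = 0
G(7) = mex{} = 0
G(8) = mex{0} = 1
G(9) = mex{0,0} = 1
G(10) = mex{0,0} = 1
G(11) = mex{0,0} = 1
G(12) = mex{0,0} = 1
G(13) = mex{0,0} = 1
G(14) = mex{0,0} = 1
G(15) = mex{0,0} = 1
G(16) = mex{1,0} = 2
G(17) = mex{1,1} = 0
G(18) = mex{1,1} = 0
G(19) = mex{1,1} = 0
G(20) = mex{1,1} = 0
G(21) = mex{1,1} = 0
G(22) = mex{1,1} = 0
G(23) = mex{1,1} = 0
G(24) = mex{2,1} = 0
G(25) = mex{0,2} = 1
G(26) = mex{0,0} = 1
P-positions are exactly the n with G(n) = 0.

0, 1, 2, 3, 4, 5, 6, 7, 17, 18, 19, 20, 21, 22, 23, 24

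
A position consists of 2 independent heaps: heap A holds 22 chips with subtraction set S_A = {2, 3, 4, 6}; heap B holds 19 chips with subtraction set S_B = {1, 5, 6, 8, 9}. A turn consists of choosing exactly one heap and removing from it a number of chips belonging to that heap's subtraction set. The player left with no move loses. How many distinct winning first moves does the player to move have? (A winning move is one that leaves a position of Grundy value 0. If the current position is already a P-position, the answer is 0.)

Heap A, S = {2, 3, 4, 6}:
n :  0  1  2  3  4  5  6  7  8  9 10 11 12 13 14 15 16 17 18 19 20 21 22
G :  0  0  1  1  2  2  3  3  0  0  1  1  2  2  3  3  0  0  1  1  2  2  3
G_A(22) = 3.
Heap B, S = {1, 5, 6, 8, 9}:
G(0) = 0
G(1) = mex{0} = 1
G(2) = mex{1} = 0
G(3) = mex{0} = 1
G(4) = mex{1} = 0
G(5) = mex{0,0} = 1
G(6) = mex{1,1,0} = 2
G(7) = mex{2,0,1} = 3
G(8) = mex{3,1,0,0} = 2
G(9) = mex{2,0,1,1,0} = 3
G(10) = mex{3,1,0,0,1} = 2
G(11) = mex{2,2,1,1,0} = 3
G(12) = mex{3,3,2,0,1} = 4
G(13) = mex{4,2,3,1,0} = 5
G(14) = mex{5,3,2,2,1} = 0
G(15) = mex{0,2,3,3,2} = 1
G(16) = mex{1,3,2,2,3} = 0
G(17) = mex{0,4,3,3,2} = 1
G(18) = mex{1,5,4,2,3} = 0
G(19) = mex{0,0,5,3,2} = 1
G_B(19) = 1.
Combined Grundy value = 3 ⊕ 1 = 2.
A winning move leaves total XOR = 0, i.e. changes one component's Grundy value g to g ⊕ X where X is the current total.
Heap A: need g' = 3⊕2 = 1. Options: 22−2→G=2, 22−3→G=1, 22−4→G=1, 22−6→G=0. Hits: 2.
Heap B: need g' = 1⊕2 = 3. Options: 19−1→G=0, 19−5→G=0, 19−6→G=5, 19−8→G=3, 19−9→G=2. Hits: 1.

3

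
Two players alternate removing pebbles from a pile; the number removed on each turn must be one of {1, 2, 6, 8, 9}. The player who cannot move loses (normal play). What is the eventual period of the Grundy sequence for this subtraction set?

n :  0  1  2  3  4  5  6  7  8  9 10 11 12 13 14 15 16 17
G :  0  1  2  0  1  2  3  0  1  2  0  1  2  3  0  1  2  0
G(n+7) = G(n) holds for n = 0,…,8 (a full window of length max(S) = 9), so the sequence is purely periodic with period 7.

7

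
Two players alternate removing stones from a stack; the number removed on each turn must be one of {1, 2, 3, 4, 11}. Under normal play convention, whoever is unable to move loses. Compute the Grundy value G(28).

3

n :  0  1  2  3  4  5  6  7  8  9 10 11 12 13 14 15 16 17 18 19 20 21 22 23 24 25 26 27 28
G :  0  1  2  3  4  0  1  2  3  4  0  1  2  3  4  0  1  2  3  4  0  1  2  3  4  0  1  2  3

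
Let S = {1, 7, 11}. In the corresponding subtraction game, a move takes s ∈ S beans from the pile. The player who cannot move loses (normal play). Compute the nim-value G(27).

n :  0  1  2  3  4  5  6  7  8  9 10 11 12 13 14 15 16 17 18 19 20 21 22 23 24 25 26 27
G :  0  1  0  1  0  1  0  1  0  1  0  1  0  1  0  1  0  1  0  1  0  1  0  1  0  1  0  1

1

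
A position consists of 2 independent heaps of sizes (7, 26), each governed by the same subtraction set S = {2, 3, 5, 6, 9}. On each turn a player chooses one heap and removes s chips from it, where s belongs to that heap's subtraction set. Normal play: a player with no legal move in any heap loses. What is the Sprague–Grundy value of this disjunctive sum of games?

All heaps use S = {2, 3, 5, 6, 9}:
G(0) = 0
G(1) = mex{} = 0
G(2) = mex{0} = 1
G(3) = mex{0,0} = 1
G(4) = mex{1,0} = 2
G(5) = mex{1,1,0} = 2
G(6) = mex{2,1,0,0} = 3
G(7) = mex{2,2,1,0} = 3
G(8) = mex{3,2,1,1} = 0
G(9) = mex{3,3,2,1,0} = 4
G(10) = mex{0,3,2,2,0} = 1
G(11) = mex{4,0,3,2,1} = 5
G(12) = mex{1,4,3,3,1} = 0
G(13) = mex{5,1,0,3,2} = 4
G(14) = mex{0,5,4,0,2} = 1
G(15) = mex{4,0,1,4,3} = 2
G(16) = mex{1,4,5,1,3} = 0
G(17) = mex{2,1,0,5,0} = 3
G(18) = mex{0,2,4,0,4} = 1
G(19) = mex{3,0,1,4,1} = 2
G(20) = mex{1,3,2,1,5} = 0
G(21) = mex{2,1,0,2,0} = 3
G(22) = mex{0,2,3,0,4} = 1
G(23) = mex{3,0,1,3,1} = 2
G(24) = mex{1,3,2,1,2} = 0
G(25) = mex{2,1,0,2,0} = 3
G(26) = mex{0,2,3,0,3} = 1
Heap A: G(7) = 3.
Heap B: G(26) = 1.
Combined Grundy value = 3 ⊕ 1 = 2.

2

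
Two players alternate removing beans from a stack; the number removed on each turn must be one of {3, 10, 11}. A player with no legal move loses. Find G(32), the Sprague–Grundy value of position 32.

n :  0  1  2  3  4  5  6  7  8  9 10 11 12 13 14 15 16 17 18 19 20 21 22 23 24 25 26 27 28 29 30 31 32
G :  0  0  0  1  1  1  0  0  0  1  1  1  2  2  0  0  3  1  1  2  0  0  0  1  1  1  2  0  0  0  1  1  1

1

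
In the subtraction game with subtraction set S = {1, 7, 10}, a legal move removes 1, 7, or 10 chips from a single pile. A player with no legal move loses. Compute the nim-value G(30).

3

G(0) = 0
G(1) = mex{0} = 1
G(2) = mex{1} = 0
G(3) = mex{0} = 1
G(4) = mex{1} = 0
G(5) = mex{0} = 1
G(6) = mex{1} = 0
G(7) = mex{0,0} = 1
G(8) = mex{1,1} = 0
G(9) = mex{0,0} = 1
G(10) = mex{1,1,0} = 2
G(11) = mex{2,0,1} = 3
G(12) = mex{3,1,0} = 2
G(13) = mex{2,0,1} = 3
G(14) = mex{3,1,0} = 2
G(15) = mex{2,0,1} = 3
G(16) = mex{3,1,0} = 2
G(17) = mex{2,2,1} = 0
G(18) = mex{0,3,0} = 1
G(19) = mex{1,2,1} = 0
G(20) = mex{0,3,2} = 1
G(21) = mex{1,2,3} = 0
G(22) = mex{0,3,2} = 1
G(23) = mex{1,2,3} = 0
G(24) = mex{0,0,2} = 1
G(25) = mex{1,1,3} = 0
G(26) = mex{0,0,2} = 1
G(27) = mex{1,1,0} = 2
G(28) = mex{2,0,1} = 3
G(29) = mex{3,1,0} = 2
G(30) = mex{2,0,1} = 3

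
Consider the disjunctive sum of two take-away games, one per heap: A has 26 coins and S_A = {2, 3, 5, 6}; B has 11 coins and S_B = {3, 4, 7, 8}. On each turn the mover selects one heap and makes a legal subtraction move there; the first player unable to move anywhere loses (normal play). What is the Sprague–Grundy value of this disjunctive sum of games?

1

Heap A, S = {2, 3, 5, 6}:
n :  0  1  2  3  4  5  6  7  8  9 10 11 12 13 14 15 16 17 18 19 20 21 22 23 24 25 26
G :  0  0  1  1  2  2  3  3  0  0  1  1  2  2  3  3  0  0  1  1  2  2  3  3  0  0  1
G_A(26) = 1.
Heap B, S = {3, 4, 7, 8}:
n :  0  1  2  3  4  5  6  7  8  9 10 11
G :  0  0  0  1  1  1  2  2  2  3  3  0
G_B(11) = 0.
Combined Grundy value = 1 ⊕ 0 = 1.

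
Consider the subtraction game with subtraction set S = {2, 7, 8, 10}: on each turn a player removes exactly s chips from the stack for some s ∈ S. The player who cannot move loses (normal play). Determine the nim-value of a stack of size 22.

n :  0  1  2  3  4  5  6  7  8  9 10 11 12 13 14 15 16 17 18 19 20 21 22
G :  0  0  1  1  0  0  1  1  2  2  3  3  2  2  3  3  0  0  1  1  0  0  1

1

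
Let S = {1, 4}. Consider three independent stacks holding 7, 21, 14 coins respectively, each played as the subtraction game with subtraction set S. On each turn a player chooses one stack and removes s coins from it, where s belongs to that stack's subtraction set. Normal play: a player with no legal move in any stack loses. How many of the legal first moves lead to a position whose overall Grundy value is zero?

All stacks use S = {1, 4}:
n :  0  1  2  3  4  5  6  7  8  9 10 11 12 13 14 15 16 17 18 19 20 21
G :  0  1  0  1  2  0  1  0  1  2  0  1  0  1  2  0  1  0  1  2  0  1
Stack A: G(7) = 0.
Stack B: G(21) = 1.
Stack C: G(14) = 2.
Combined Grundy value = 0 ⊕ 1 ⊕ 2 = 3.
A winning move leaves total XOR = 0, i.e. changes one component's Grundy value g to g ⊕ X where X is the current total.
Stack A: need g' = 0⊕3 = 3. Options: 7−1→G=1, 7−4→G=1. Hits: 0.
Stack B: need g' = 1⊕3 = 2. Options: 21−1→G=0, 21−4→G=0. Hits: 0.
Stack C: need g' = 2⊕3 = 1. Options: 14−1→G=1, 14−4→G=0. Hits: 1.

1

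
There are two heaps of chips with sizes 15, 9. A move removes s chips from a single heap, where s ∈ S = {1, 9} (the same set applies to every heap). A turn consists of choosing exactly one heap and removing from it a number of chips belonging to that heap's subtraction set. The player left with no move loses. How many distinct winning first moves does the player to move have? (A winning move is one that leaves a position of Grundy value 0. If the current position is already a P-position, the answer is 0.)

All heaps use S = {1, 9}:
n :  0  1  2  3  4  5  6  7  8  9 10 11 12 13 14 15
G :  0  1  0  1  0  1  0  1  0  1  0  1  0  1  0  1
Heap A: G(15) = 1.
Heap B: G(9) = 1.
Combined Grundy value = 1 ⊕ 1 = 0.
A winning move leaves total XOR = 0, i.e. changes one component's Grundy value g to g ⊕ X where X is the current total.
Heap A: target g' = 1⊕0 = 1, but every legal move changes the Grundy value (mex property), so 0 moves.
Heap B: target g' = 1⊕0 = 1, but every legal move changes the Grundy value (mex property), so 0 moves.

0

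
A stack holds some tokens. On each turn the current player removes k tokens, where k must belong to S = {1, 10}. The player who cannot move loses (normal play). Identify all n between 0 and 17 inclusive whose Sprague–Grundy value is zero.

0, 2, 4, 6, 8, 11, 13, 15, 17

G(0) = 0
G(1) = mex{0} = 1
G(2) = mex{1} = 0
G(3) = mex{0} = 1
G(4) = mex{1} = 0
G(5) = mex{0} = 1
G(6) = mex{1} = 0
G(7) = mex{0} = 1
G(8) = mex{1} = 0
G(9) = mex{0} = 1
G(10) = mex{1,0} = 2
G(11) = mex{2,1} = 0
G(12) = mex{0,0} = 1
G(13) = mex{1,1} = 0
G(14) = mex{0,0} = 1
G(15) = mex{1,1} = 0
G(16) = mex{0,0} = 1
G(17) = mex{1,1} = 0
P-positions are exactly the n with G(n) = 0.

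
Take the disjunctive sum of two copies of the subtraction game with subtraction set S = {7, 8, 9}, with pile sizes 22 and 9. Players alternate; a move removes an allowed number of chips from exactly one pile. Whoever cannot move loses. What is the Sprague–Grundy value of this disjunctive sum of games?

All piles use S = {7, 8, 9}:
n :  0  1  2  3  4  5  6  7  8  9 10 11 12 13 14 15 16 17 18 19 20 21 22
G :  0  0  0  0  0  0  0  1  1  1  1  1  1  1  2  2  0  0  0  0  0  0  0
Pile A: G(22) = 0.
Pile B: G(9) = 1.
Combined Grundy value = 0 ⊕ 1 = 1.

1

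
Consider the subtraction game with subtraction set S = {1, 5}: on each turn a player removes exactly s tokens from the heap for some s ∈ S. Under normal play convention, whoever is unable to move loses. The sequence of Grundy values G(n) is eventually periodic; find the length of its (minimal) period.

2

G(0) = 0
G(1) = mex{0} = 1
G(2) = mex{1} = 0
G(3) = mex{0} = 1
G(4) = mex{1} = 0
G(5) = mex{0,0} = 1
G(6) = mex{1,1} = 0
G(7) = mex{0,0} = 1
G(8) = mex{1,1} = 0
G(9) = mex{0,0} = 1
G(10) = mex{1,1} = 0
G(11) = mex{0,0} = 1
G(12) = mex{1,1} = 0
G(13) = mex{0,0} = 1
G(14) = mex{1,1} = 0
G(n+2) = G(n) holds for n = 0,…,4 (a full window of length max(S) = 5), so the sequence is purely periodic with period 2.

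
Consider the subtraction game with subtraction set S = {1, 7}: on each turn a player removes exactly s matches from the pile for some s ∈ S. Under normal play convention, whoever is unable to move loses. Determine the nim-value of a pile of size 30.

n :  0  1  2  3  4  5  6  7  8  9 10 11 12 13 14 15 16 17 18 19 20 21 22 23 24 25 26 27 28 29 30
G :  0  1  0  1  0  1  0  1  0  1  0  1  0  1  0  1  0  1  0  1  0  1  0  1  0  1  0  1  0  1  0

0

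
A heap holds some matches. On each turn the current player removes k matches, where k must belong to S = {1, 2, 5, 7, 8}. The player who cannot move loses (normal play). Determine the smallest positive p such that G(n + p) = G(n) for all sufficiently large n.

G(0) = 0
G(1) = mex{0} = 1
G(2) = mex{1,0} = 2
G(3) = mex{2,1} = 0
G(4) = mex{0,2} = 1
G(5) = mex{1,0,0} = 2
G(6) = mex{2,1,1} = 0
G(7) = mex{0,2,2,0} = 1
G(8) = mex{1,0,0,1,0} = 2
G(9) = mex{2,1,1,2,1} = 0
G(10) = mex{0,2,2,0,2} = 1
G(11) = mex{1,0,0,1,0} = 2
G(12) = mex{2,1,1,2,1} = 0
G(13) = mex{0,2,2,0,2} = 1
G(14) = mex{1,0,0,1,0} = 2
G(n+3) = G(n) holds for n = 0,…,7 (a full window of length max(S) = 8), so the sequence is purely periodic with period 3.

3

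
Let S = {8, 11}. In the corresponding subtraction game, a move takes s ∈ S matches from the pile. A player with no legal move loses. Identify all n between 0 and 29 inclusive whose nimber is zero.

0, 1, 2, 3, 4, 5, 6, 7, 19, 20, 21, 22, 23, 24, 25, 26

n :  0  1  2  3  4  5  6  7  8  9 10 11 12 13 14 15 16 17 18 19 20 21 22 23 24 25 26 27 28 29
G :  0  0  0  0  0  0  0  0  1  1  1  1  1  1  1  1  2  2  2  0  0  0  0  0  0  0  0  1  1  1
P-positions are exactly the n with G(n) = 0.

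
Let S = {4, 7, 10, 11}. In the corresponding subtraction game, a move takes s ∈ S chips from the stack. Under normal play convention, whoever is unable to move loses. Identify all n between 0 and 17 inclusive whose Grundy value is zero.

n :  0  1  2  3  4  5  6  7  8  9 10 11 12 13 14 15 16 17
G :  0  0  0  0  1  1  1  1  2  2  2  2  3  3  3  0  0  0
P-positions are exactly the n with G(n) = 0.

0, 1, 2, 3, 15, 16, 17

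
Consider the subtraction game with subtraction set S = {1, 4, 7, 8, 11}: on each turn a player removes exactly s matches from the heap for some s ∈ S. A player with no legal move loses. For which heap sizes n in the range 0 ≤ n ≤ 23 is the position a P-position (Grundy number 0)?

0, 2, 5, 14, 17, 19

G(0) = 0
G(1) = mex{0} = 1
G(2) = mex{1} = 0
G(3) = mex{0} = 1
G(4) = mex{1,0} = 2
G(5) = mex{2,1} = 0
G(6) = mex{0,0} = 1
G(7) = mex{1,1,0} = 2
G(8) = mex{2,2,1,0} = 3
G(9) = mex{3,0,0,1} = 2
G(10) = mex{2,1,1,0} = 3
G(11) = mex{3,2,2,1,0} = 4
G(12) = mex{4,3,0,2,1} = 5
G(13) = mex{5,2,1,0,0} = 3
G(14) = mex{3,3,2,1,1} = 0
G(15) = mex{0,4,3,2,2} = 1
G(16) = mex{1,5,2,3,0} = 4
G(17) = mex{4,3,3,2,1} = 0
G(18) = mex{0,0,4,3,2} = 1
G(19) = mex{1,1,5,4,3} = 0
G(20) = mex{0,4,3,5,2} = 1
G(21) = mex{1,0,0,3,3} = 2
G(22) = mex{2,1,1,0,4} = 3
G(23) = mex{3,0,4,1,5} = 2
P-positions are exactly the n with G(n) = 0.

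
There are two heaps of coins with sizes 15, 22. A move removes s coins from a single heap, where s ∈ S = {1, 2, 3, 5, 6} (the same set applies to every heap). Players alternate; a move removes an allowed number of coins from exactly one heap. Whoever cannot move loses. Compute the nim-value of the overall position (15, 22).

1

All heaps use S = {1, 2, 3, 5, 6}:
n :  0  1  2  3  4  5  6  7  8  9 10 11 12 13 14 15 16 17 18 19 20 21 22
G :  0  1  2  3  0  1  2  3  0  1  2  3  0  1  2  3  0  1  2  3  0  1  2
Heap A: G(15) = 3.
Heap B: G(22) = 2.
Combined Grundy value = 3 ⊕ 2 = 1.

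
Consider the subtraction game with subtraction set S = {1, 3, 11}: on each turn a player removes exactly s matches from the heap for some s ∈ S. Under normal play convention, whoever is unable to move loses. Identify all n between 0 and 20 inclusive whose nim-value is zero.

0, 2, 4, 6, 8, 10, 12, 14, 16, 18, 20

G(0) = 0
G(1) = mex{0} = 1
G(2) = mex{1} = 0
G(3) = mex{0,0} = 1
G(4) = mex{1,1} = 0
G(5) = mex{0,0} = 1
G(6) = mex{1,1} = 0
G(7) = mex{0,0} = 1
G(8) = mex{1,1} = 0
G(9) = mex{0,0} = 1
G(10) = mex{1,1} = 0
G(11) = mex{0,0,0} = 1
G(12) = mex{1,1,1} = 0
G(13) = mex{0,0,0} = 1
G(14) = mex{1,1,1} = 0
G(15) = mex{0,0,0} = 1
G(16) = mex{1,1,1} = 0
G(17) = mex{0,0,0} = 1
G(18) = mex{1,1,1} = 0
G(19) = mex{0,0,0} = 1
G(20) = mex{1,1,1} = 0
P-positions are exactly the n with G(n) = 0.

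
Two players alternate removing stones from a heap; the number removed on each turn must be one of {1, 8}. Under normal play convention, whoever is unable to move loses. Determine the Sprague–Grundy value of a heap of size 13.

n :  0  1  2  3  4  5  6  7  8  9 10 11 12 13
G :  0  1  0  1  0  1  0  1  2  0  1  0  1  0

0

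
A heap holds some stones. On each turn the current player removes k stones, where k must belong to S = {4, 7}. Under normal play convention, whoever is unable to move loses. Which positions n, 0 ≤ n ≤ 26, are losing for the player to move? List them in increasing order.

n :  0  1  2  3  4  5  6  7  8  9 10 11 12 13 14 15 16 17 18 19 20 21 22 23 24 25 26
G :  0  0  0  0  1  1  1  1  2  2  2  0  0  0  0  1  1  1  1  2  2  2  0  0  0  0  1
P-positions are exactly the n with G(n) = 0.

0, 1, 2, 3, 11, 12, 13, 14, 22, 23, 24, 25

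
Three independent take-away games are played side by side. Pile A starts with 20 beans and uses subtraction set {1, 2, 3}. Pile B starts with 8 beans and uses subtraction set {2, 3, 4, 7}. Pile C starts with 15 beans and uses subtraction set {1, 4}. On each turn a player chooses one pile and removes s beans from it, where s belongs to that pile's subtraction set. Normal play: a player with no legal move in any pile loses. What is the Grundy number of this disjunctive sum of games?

1

Pile A, S = {1, 2, 3}:
n :  0  1  2  3  4  5  6  7  8  9 10 11 12 13 14 15 16 17 18 19 20
G :  0  1  2  3  0  1  2  3  0  1  2  3  0  1  2  3  0  1  2  3  0
G_A(20) = 0.
Pile B, S = {2, 3, 4, 7}:
n : 0 1 2 3 4 5 6 7 8
G : 0 0 1 1 2 2 0 3 1
G_B(8) = 1.
Pile C, S = {1, 4}:
G(0) = 0
G(1) = mex{0} = 1
G(2) = mex{1} = 0
G(3) = mex{0} = 1
G(4) = mex{1,0} = 2
G(5) = mex{2,1} = 0
G(6) = mex{0,0} = 1
G(7) = mex{1,1} = 0
G(8) = mex{0,2} = 1
G(9) = mex{1,0} = 2
G(10) = mex{2,1} = 0
G(11) = mex{0,0} = 1
G(12) = mex{1,1} = 0
G(13) = mex{0,2} = 1
G(14) = mex{1,0} = 2
G(15) = mex{2,1} = 0
G_C(15) = 0.
Combined Grundy value = 0 ⊕ 1 ⊕ 0 = 1.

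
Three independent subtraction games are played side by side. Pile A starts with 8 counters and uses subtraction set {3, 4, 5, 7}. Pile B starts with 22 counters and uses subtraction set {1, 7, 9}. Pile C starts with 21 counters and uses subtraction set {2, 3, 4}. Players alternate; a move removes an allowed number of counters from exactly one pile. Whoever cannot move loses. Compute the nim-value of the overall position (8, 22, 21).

Pile A, S = {3, 4, 5, 7}:
G(0) = 0
G(1) = mex{} = 0
G(2) = mex{} = 0
G(3) = mex{0} = 1
G(4) = mex{0,0} = 1
G(5) = mex{0,0,0} = 1
G(6) = mex{1,0,0} = 2
G(7) = mex{1,1,0,0} = 2
G(8) = mex{1,1,1,0} = 2
G_A(8) = 2.
Pile B, S = {1, 7, 9}:
n :  0  1  2  3  4  5  6  7  8  9 10 11 12 13 14 15 16 17 18 19 20 21 22
G :  0  1  0  1  0  1  0  1  0  1  0  1  0  1  0  1  0  1  0  1  0  1  0
G_B(22) = 0.
Pile C, S = {2, 3, 4}:
G(0) = 0
G(1) = mex{} = 0
G(2) = mex{0} = 1
G(3) = mex{0,0} = 1
G(4) = mex{1,0,0} = 2
G(5) = mex{1,1,0} = 2
G(6) = mex{2,1,1} = 0
G(7) = mex{2,2,1} = 0
G(8) = mex{0,2,2} = 1
G(9) = mex{0,0,2} = 1
G(10) = mex{1,0,0} = 2
G(11) = mex{1,1,0} = 2
G(12) = mex{2,1,1} = 0
G(13) = mex{2,2,1} = 0
G(14) = mex{0,2,2} = 1
G(15) = mex{0,0,2} = 1
G(16) = mex{1,0,0} = 2
G(17) = mex{1,1,0} = 2
G(18) = mex{2,1,1} = 0
G(19) = mex{2,2,1} = 0
G(20) = mex{0,2,2} = 1
G(21) = mex{0,0,2} = 1
G_C(21) = 1.
Combined Grundy value = 2 ⊕ 0 ⊕ 1 = 3.

3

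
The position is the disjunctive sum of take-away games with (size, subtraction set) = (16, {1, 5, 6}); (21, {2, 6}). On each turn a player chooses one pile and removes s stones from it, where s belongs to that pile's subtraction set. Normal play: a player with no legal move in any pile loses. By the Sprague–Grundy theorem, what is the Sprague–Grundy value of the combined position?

Pile A, S = {1, 5, 6}:
n :  0  1  2  3  4  5  6  7  8  9 10 11 12 13 14 15 16
G :  0  1  0  1  0  1  2  3  2  3  2  0  1  0  1  0  1
G_A(16) = 1.
Pile B, S = {2, 6}:
G(0) = 0
G(1) = mex{} = 0
G(2) = mex{0} = 1
G(3) = mex{0} = 1
G(4) = mex{1} = 0
G(5) = mex{1} = 0
G(6) = mex{0,0} = 1
G(7) = mex{0,0} = 1
G(8) = mex{1,1} = 0
G(9) = mex{1,1} = 0
G(10) = mex{0,0} = 1
G(11) = mex{0,0} = 1
G(12) = mex{1,1} = 0
G(13) = mex{1,1} = 0
G(14) = mex{0,0} = 1
G(15) = mex{0,0} = 1
G(16) = mex{1,1} = 0
G(17) = mex{1,1} = 0
G(18) = mex{0,0} = 1
G(19) = mex{0,0} = 1
G(20) = mex{1,1} = 0
G(21) = mex{1,1} = 0
G_B(21) = 0.
Combined Grundy value = 1 ⊕ 0 = 1.

1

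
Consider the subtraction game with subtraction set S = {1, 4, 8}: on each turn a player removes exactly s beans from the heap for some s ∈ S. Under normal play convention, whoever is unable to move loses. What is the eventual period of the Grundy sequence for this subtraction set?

12

n :  0  1  2  3  4  5  6  7  8  9 10 11 12 13 14 15 16 17 18 19 20 21 22 23 24 25
G :  0  1  0  1  2  0  1  0  1  2  3  2  0  1  0  1  2  0  1  0  1  2  3  2  0  1
G(n+12) = G(n) holds for n = 0,…,7 (a full window of length max(S) = 8), so the sequence is purely periodic with period 12.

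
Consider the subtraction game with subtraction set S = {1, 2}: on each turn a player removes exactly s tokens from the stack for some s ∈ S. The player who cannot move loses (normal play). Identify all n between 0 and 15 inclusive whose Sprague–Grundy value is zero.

0, 3, 6, 9, 12, 15

G(0) = 0
G(1) = mex{0} = 1
G(2) = mex{1,0} = 2
G(3) = mex{2,1} = 0
G(4) = mex{0,2} = 1
G(5) = mex{1,0} = 2
G(6) = mex{2,1} = 0
G(7) = mex{0,2} = 1
G(8) = mex{1,0} = 2
G(9) = mex{2,1} = 0
G(10) = mex{0,2} = 1
G(11) = mex{1,0} = 2
G(12) = mex{2,1} = 0
G(13) = mex{0,2} = 1
G(14) = mex{1,0} = 2
G(15) = mex{2,1} = 0
P-positions are exactly the n with G(n) = 0.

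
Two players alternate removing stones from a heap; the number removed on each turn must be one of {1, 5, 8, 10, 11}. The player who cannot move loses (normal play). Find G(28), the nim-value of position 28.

n :  0  1  2  3  4  5  6  7  8  9 10 11 12 13 14 15 16 17 18 19 20 21 22 23 24 25 26 27 28
G :  0  1  0  1  0  1  0  1  2  3  2  3  2  3  2  3  4  5  0  1  0  1  0  1  0  1  2  3  2

2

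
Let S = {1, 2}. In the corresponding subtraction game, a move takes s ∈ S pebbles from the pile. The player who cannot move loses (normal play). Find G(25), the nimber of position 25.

1

G(0) = 0
G(1) = mex{0} = 1
G(2) = mex{1,0} = 2
G(3) = mex{2,1} = 0
G(4) = mex{0,2} = 1
G(5) = mex{1,0} = 2
G(6) = mex{2,1} = 0
G(7) = mex{0,2} = 1
G(8) = mex{1,0} = 2
G(9) = mex{2,1} = 0
G(10) = mex{0,2} = 1
G(11) = mex{1,0} = 2
G(12) = mex{2,1} = 0
G(13) = mex{0,2} = 1
G(14) = mex{1,0} = 2
G(15) = mex{2,1} = 0
G(16) = mex{0,2} = 1
G(17) = mex{1,0} = 2
G(18) = mex{2,1} = 0
G(19) = mex{0,2} = 1
G(20) = mex{1,0} = 2
G(21) = mex{2,1} = 0
G(22) = mex{0,2} = 1
G(23) = mex{1,0} = 2
G(24) = mex{2,1} = 0
G(25) = mex{0,2} = 1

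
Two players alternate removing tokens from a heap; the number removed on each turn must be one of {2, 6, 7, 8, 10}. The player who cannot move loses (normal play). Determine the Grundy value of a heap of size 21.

n :  0  1  2  3  4  5  6  7  8  9 10 11 12 13 14 15 16 17 18 19 20 21
G :  0  0  1  1  0  0  1  1  2  2  3  3  2  2  3  3  0  0  1  1  0  0

0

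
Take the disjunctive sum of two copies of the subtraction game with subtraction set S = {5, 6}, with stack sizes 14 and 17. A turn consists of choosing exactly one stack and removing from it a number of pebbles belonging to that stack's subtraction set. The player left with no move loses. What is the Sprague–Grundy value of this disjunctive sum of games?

All stacks use S = {5, 6}:
G(0) = 0
G(1) = mex{} = 0
G(2) = mex{} = 0
G(3) = mex{} = 0
G(4) = mex{} = 0
G(5) = mex{0} = 1
G(6) = mex{0,0} = 1
G(7) = mex{0,0} = 1
G(8) = mex{0,0} = 1
G(9) = mex{0,0} = 1
G(10) = mex{1,0} = 2
G(11) = mex{1,1} = 0
G(12) = mex{1,1} = 0
G(13) = mex{1,1} = 0
G(14) = mex{1,1} = 0
G(15) = mex{2,1} = 0
G(16) = mex{0,2} = 1
G(17) = mex{0,0} = 1
Stack A: G(14) = 0.
Stack B: G(17) = 1.
Combined Grundy value = 0 ⊕ 1 = 1.

1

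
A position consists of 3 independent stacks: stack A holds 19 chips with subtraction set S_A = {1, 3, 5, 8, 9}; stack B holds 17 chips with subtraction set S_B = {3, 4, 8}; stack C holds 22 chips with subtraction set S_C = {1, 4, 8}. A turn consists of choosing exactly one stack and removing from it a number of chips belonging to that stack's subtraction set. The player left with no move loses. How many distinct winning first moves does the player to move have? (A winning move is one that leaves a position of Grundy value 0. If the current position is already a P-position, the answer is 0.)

Stack A, S = {1, 3, 5, 8, 9}:
n :  0  1  2  3  4  5  6  7  8  9 10 11 12 13 14 15 16 17 18 19
G :  0  1  0  1  0  1  0  1  2  3  2  3  2  3  2  3  0  1  0  1
G_A(19) = 1.
Stack B, S = {3, 4, 8}:
n :  0  1  2  3  4  5  6  7  8  9 10 11 12 13 14 15 16 17
G :  0  0  0  1  1  1  2  0  2  3  1  3  0  0  0  1  1  1
G_B(17) = 1.
Stack C, S = {1, 4, 8}:
G(0) = 0
G(1) = mex{0} = 1
G(2) = mex{1} = 0
G(3) = mex{0} = 1
G(4) = mex{1,0} = 2
G(5) = mex{2,1} = 0
G(6) = mex{0,0} = 1
G(7) = mex{1,1} = 0
G(8) = mex{0,2,0} = 1
G(9) = mex{1,0,1} = 2
G(10) = mex{2,1,0} = 3
G(11) = mex{3,0,1} = 2
G(12) = mex{2,1,2} = 0
G(13) = mex{0,2,0} = 1
G(14) = mex{1,3,1} = 0
G(15) = mex{0,2,0} = 1
G(16) = mex{1,0,1} = 2
G(17) = mex{2,1,2} = 0
G(18) = mex{0,0,3} = 1
G(19) = mex{1,1,2} = 0
G(20) = mex{0,2,0} = 1
G(21) = mex{1,0,1} = 2
G(22) = mex{2,1,0} = 3
G_C(22) = 3.
Combined Grundy value = 1 ⊕ 1 ⊕ 3 = 3.
A winning move leaves total XOR = 0, i.e. changes one component's Grundy value g to g ⊕ X where X is the current total.
Stack A: need g' = 1⊕3 = 2. Options: 19−1→G=0, 19−3→G=0, 19−5→G=2, 19−8→G=3, 19−9→G=2. Hits: 2.
Stack B: need g' = 1⊕3 = 2. Options: 17−3→G=0, 17−4→G=0, 17−8→G=3. Hits: 0.
Stack C: need g' = 3⊕3 = 0. Options: 22−1→G=2, 22−4→G=1, 22−8→G=0. Hits: 1.

3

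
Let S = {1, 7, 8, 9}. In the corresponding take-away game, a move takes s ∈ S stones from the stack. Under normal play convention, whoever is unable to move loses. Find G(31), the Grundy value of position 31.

3

G(0) = 0
G(1) = mex{0} = 1
G(2) = mex{1} = 0
G(3) = mex{0} = 1
G(4) = mex{1} = 0
G(5) = mex{0} = 1
G(6) = mex{1} = 0
G(7) = mex{0,0} = 1
G(8) = mex{1,1,0} = 2
G(9) = mex{2,0,1,0} = 3
G(10) = mex{3,1,0,1} = 2
G(11) = mex{2,0,1,0} = 3
G(12) = mex{3,1,0,1} = 2
G(13) = mex{2,0,1,0} = 3
G(14) = mex{3,1,0,1} = 2
G(15) = mex{2,2,1,0} = 3
G(16) = mex{3,3,2,1} = 0
G(17) = mex{0,2,3,2} = 1
G(18) = mex{1,3,2,3} = 0
G(19) = mex{0,2,3,2} = 1
G(20) = mex{1,3,2,3} = 0
G(21) = mex{0,2,3,2} = 1
G(22) = mex{1,3,2,3} = 0
G(23) = mex{0,0,3,2} = 1
G(24) = mex{1,1,0,3} = 2
G(25) = mex{2,0,1,0} = 3
G(26) = mex{3,1,0,1} = 2
G(27) = mex{2,0,1,0} = 3
G(28) = mex{3,1,0,1} = 2
G(29) = mex{2,0,1,0} = 3
G(30) = mex{3,1,0,1} = 2
G(31) = mex{2,2,1,0} = 3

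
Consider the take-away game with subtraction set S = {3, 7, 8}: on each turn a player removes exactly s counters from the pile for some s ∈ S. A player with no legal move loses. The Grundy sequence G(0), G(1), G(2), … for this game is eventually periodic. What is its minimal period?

5

G(0) = 0
G(1) = mex{} = 0
G(2) = mex{} = 0
G(3) = mex{0} = 1
G(4) = mex{0} = 1
G(5) = mex{0} = 1
G(6) = mex{1} = 0
G(7) = mex{1,0} = 2
G(8) = mex{1,0,0} = 2
G(9) = mex{0,0,0} = 1
G(10) = mex{2,1,0} = 3
G(11) = mex{2,1,1} = 0
G(12) = mex{1,1,1} = 0
G(13) = mex{3,0,1} = 2
G(14) = mex{0,2,0} = 1
G(15) = mex{0,2,2} = 1
G(16) = mex{2,1,2} = 0
G(17) = mex{1,3,1} = 0
G(18) = mex{1,0,3} = 2
G(19) = mex{0,0,0} = 1
G(20) = mex{0,2,0} = 1
G(21) = mex{2,1,2} = 0
G(22) = mex{1,1,1} = 0
G(23) = mex{1,0,1} = 2
G(24) = mex{0,0,0} = 1
G(25) = mex{0,2,0} = 1
From n = 11 onward G(n+5) = G(n); since this holds over max(S) = 8 consecutive positions the period is 5 (pre-period 11).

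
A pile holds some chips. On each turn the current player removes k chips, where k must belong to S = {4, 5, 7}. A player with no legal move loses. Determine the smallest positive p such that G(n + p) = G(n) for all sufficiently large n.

11

n :  0  1  2  3  4  5  6  7  8  9 10 11 12 13 14 15 16 17 18 19 20 21 22 23
G :  0  0  0  0  1  1  1  1  2  2  2  0  0  0  0  1  1  1  1  2  2  2  0  0
G(n+11) = G(n) holds for n = 0,…,6 (a full window of length max(S) = 7), so the sequence is purely periodic with period 11.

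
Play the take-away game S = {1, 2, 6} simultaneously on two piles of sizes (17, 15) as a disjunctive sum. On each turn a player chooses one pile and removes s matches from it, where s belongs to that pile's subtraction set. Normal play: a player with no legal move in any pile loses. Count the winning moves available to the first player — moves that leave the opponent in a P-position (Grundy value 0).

3

All piles use S = {1, 2, 6}:
n :  0  1  2  3  4  5  6  7  8  9 10 11 12 13 14 15 16 17
G :  0  1  2  0  1  2  3  0  1  2  0  1  2  3  0  1  2  0
Pile A: G(17) = 0.
Pile B: G(15) = 1.
Combined Grundy value = 0 ⊕ 1 = 1.
A winning move leaves total XOR = 0, i.e. changes one component's Grundy value g to g ⊕ X where X is the current total.
Pile A: need g' = 0⊕1 = 1. Options: 17−1→G=2, 17−2→G=1, 17−6→G=1. Hits: 2.
Pile B: need g' = 1⊕1 = 0. Options: 15−1→G=0, 15−2→G=3, 15−6→G=2. Hits: 1.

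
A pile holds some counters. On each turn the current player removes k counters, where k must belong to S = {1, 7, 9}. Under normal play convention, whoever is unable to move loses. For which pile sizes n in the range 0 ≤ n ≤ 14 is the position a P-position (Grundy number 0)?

0, 2, 4, 6, 8, 10, 12, 14

G(0) = 0
G(1) = mex{0} = 1
G(2) = mex{1} = 0
G(3) = mex{0} = 1
G(4) = mex{1} = 0
G(5) = mex{0} = 1
G(6) = mex{1} = 0
G(7) = mex{0,0} = 1
G(8) = mex{1,1} = 0
G(9) = mex{0,0,0} = 1
G(10) = mex{1,1,1} = 0
G(11) = mex{0,0,0} = 1
G(12) = mex{1,1,1} = 0
G(13) = mex{0,0,0} = 1
G(14) = mex{1,1,1} = 0
P-positions are exactly the n with G(n) = 0.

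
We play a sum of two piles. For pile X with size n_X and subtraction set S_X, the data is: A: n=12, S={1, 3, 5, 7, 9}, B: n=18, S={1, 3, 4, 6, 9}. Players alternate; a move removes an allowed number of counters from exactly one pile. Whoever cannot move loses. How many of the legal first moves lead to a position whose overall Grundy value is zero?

2

Pile A, S = {1, 3, 5, 7, 9}:
G(0) = 0
G(1) = mex{0} = 1
G(2) = mex{1} = 0
G(3) = mex{0,0} = 1
G(4) = mex{1,1} = 0
G(5) = mex{0,0,0} = 1
G(6) = mex{1,1,1} = 0
G(7) = mex{0,0,0,0} = 1
G(8) = mex{1,1,1,1} = 0
G(9) = mex{0,0,0,0,0} = 1
G(10) = mex{1,1,1,1,1} = 0
G(11) = mex{0,0,0,0,0} = 1
G(12) = mex{1,1,1,1,1} = 0
G_A(12) = 0.
Pile B, S = {1, 3, 4, 6, 9}:
n :  0  1  2  3  4  5  6  7  8  9 10 11 12 13 14 15 16 17 18
G :  0  1  0  1  2  3  2  0  1  4  3  2  0  1  0  1  2  3  2
G_B(18) = 2.
Combined Grundy value = 0 ⊕ 2 = 2.
A winning move leaves total XOR = 0, i.e. changes one component's Grundy value g to g ⊕ X where X is the current total.
Pile A: need g' = 0⊕2 = 2. Options: 12−1→G=1, 12−3→G=1, 12−5→G=1, 12−7→G=1, 12−9→G=1. Hits: 0.
Pile B: need g' = 2⊕2 = 0. Options: 18−1→G=3, 18−3→G=1, 18−4→G=0, 18−6→G=0, 18−9→G=4. Hits: 2.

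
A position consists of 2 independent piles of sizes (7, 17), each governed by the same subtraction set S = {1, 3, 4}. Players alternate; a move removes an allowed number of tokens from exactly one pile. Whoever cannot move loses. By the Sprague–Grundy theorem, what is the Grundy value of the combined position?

All piles use S = {1, 3, 4}:
G(0) = 0
G(1) = mex{0} = 1
G(2) = mex{1} = 0
G(3) = mex{0,0} = 1
G(4) = mex{1,1,0} = 2
G(5) = mex{2,0,1} = 3
G(6) = mex{3,1,0} = 2
G(7) = mex{2,2,1} = 0
G(8) = mex{0,3,2} = 1
G(9) = mex{1,2,3} = 0
G(10) = mex{0,0,2} = 1
G(11) = mex{1,1,0} = 2
G(12) = mex{2,0,1} = 3
G(13) = mex{3,1,0} = 2
G(14) = mex{2,2,1} = 0
G(15) = mex{0,3,2} = 1
G(16) = mex{1,2,3} = 0
G(17) = mex{0,0,2} = 1
Pile A: G(7) = 0.
Pile B: G(17) = 1.
Combined Grundy value = 0 ⊕ 1 = 1.

1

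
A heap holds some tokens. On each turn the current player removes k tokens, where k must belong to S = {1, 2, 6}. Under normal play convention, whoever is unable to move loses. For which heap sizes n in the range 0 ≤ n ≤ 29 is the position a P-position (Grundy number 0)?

0, 3, 7, 10, 14, 17, 21, 24, 28

n :  0  1  2  3  4  5  6  7  8  9 10 11 12 13 14 15 16 17 18 19 20 21 22 23 24 25 26 27 28 29
G :  0  1  2  0  1  2  3  0  1  2  0  1  2  3  0  1  2  0  1  2  3  0  1  2  0  1  2  3  0  1
P-positions are exactly the n with G(n) = 0.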